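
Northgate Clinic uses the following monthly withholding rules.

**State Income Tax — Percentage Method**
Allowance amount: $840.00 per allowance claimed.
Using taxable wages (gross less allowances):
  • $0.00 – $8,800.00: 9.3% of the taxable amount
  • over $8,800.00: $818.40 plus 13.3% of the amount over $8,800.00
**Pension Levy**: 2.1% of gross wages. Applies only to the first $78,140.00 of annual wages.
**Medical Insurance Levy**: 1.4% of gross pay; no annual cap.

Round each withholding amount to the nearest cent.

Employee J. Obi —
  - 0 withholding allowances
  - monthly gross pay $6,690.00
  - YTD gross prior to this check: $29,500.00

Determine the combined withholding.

$856.32

State Income Tax: taxable = $6,690.00
  9.3% × $6,690.00 = $622.17
Pension Levy: 2.1% × $6,690.00 = $140.49
Medical Insurance Levy: 1.4% × $6,690.00 = $93.66
Total: $622.17 + $140.49 + $93.66 = $856.32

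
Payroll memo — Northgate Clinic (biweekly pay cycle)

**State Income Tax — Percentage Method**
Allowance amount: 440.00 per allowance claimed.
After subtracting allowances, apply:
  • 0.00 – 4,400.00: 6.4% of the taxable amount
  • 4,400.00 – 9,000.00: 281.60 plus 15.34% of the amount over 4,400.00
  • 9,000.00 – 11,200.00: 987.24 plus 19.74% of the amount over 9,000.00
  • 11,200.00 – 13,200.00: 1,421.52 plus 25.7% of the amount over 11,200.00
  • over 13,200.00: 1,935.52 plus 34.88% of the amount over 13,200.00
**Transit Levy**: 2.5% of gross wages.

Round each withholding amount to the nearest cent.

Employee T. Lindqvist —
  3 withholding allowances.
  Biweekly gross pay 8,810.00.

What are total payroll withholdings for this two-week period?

State Income Tax: taxable = 8,810.00 − 3×440.00 = 7,490.00
  281.60 + 15.34% × (7,490.00 − 4,400.00) = 281.60 + 15.34% × 3,090.00 = 755.61
Transit Levy: 2.5% × 8,810.00 = 220.25
Total: 755.61 + 220.25 = 975.86

975.86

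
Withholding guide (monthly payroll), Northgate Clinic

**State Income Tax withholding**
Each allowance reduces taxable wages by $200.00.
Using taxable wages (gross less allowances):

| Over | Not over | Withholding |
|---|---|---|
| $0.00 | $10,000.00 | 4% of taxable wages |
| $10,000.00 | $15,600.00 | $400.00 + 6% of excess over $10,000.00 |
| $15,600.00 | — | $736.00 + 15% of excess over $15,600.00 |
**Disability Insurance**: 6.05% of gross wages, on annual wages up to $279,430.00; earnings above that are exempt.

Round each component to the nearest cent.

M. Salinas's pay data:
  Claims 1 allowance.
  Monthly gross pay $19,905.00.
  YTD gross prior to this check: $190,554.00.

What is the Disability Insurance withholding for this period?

Disability Insurance: 6.05% × $19,905.00 = $1,204.25

$1,204.25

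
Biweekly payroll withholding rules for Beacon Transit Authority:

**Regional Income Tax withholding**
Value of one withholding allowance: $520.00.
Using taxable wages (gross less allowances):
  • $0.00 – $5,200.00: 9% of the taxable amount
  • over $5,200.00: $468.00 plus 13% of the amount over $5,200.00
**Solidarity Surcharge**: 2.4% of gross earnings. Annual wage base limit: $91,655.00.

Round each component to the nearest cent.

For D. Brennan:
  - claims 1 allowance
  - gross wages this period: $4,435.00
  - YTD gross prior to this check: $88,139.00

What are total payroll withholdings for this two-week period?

Regional Income Tax: taxable = $4,435.00 − 1×$520.00 = $3,915.00
  9% × $3,915.00 = $352.35
Solidarity Surcharge: cap $91,655.00 − YTD $88,139.00 = $3,516.00 subject; 2.4% × $3,516.00 = $84.38
Total: $352.35 + $84.38 = $436.73

$436.73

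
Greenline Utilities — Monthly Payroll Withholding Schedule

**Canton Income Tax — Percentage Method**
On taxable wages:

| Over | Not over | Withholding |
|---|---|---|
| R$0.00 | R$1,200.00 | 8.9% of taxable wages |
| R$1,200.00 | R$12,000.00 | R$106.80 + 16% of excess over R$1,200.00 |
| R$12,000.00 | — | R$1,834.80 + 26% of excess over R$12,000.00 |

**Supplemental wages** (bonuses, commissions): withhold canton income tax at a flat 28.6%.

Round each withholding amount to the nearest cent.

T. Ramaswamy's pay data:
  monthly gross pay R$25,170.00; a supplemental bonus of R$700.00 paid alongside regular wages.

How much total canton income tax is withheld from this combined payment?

R$5,459.20

Canton Income Tax: taxable = R$25,170.00
  R$1,834.80 + 26% × (R$25,170.00 − R$12,000.00) = R$1,834.80 + 26% × R$13,170.00 = R$5,259.00
Supplemental (28.6% flat on bonus): 28.6% × R$700.00 = R$200.20
Total canton income tax: R$5,259.00 + R$200.20 = R$5,459.20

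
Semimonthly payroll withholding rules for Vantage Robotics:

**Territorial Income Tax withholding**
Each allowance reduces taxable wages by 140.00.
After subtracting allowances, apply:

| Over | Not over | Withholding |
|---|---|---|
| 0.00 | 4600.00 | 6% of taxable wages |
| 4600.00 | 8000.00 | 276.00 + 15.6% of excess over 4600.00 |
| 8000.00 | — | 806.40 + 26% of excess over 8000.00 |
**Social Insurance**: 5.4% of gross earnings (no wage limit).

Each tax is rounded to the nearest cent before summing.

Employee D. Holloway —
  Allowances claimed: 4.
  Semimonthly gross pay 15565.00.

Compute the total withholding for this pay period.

3468.21

Territorial Income Tax: taxable = 15565.00 − 4×140.00 = 15005.00
  806.40 + 26% × (15005.00 − 8000.00) = 806.40 + 26% × 7005.00 = 2627.70
Social Insurance: 5.4% × 15565.00 = 840.51
Total: 2627.70 + 840.51 = 3468.21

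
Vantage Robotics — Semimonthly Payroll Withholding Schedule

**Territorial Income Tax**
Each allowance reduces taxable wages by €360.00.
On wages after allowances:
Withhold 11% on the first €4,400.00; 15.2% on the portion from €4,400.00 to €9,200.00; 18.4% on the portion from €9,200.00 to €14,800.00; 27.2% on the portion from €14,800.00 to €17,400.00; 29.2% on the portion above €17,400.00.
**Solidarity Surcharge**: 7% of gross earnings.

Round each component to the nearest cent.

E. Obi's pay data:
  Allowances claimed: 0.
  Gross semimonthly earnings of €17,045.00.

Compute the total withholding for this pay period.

Territorial Income Tax: taxable = €17,045.00
  €2,244.00 + 27.2% × (€17,045.00 − €14,800.00) = €2,244.00 + 27.2% × €2,245.00 = €2,854.64
Solidarity Surcharge: 7% × €17,045.00 = €1,193.15
Total: €2,854.64 + €1,193.15 = €4,047.79

€4,047.79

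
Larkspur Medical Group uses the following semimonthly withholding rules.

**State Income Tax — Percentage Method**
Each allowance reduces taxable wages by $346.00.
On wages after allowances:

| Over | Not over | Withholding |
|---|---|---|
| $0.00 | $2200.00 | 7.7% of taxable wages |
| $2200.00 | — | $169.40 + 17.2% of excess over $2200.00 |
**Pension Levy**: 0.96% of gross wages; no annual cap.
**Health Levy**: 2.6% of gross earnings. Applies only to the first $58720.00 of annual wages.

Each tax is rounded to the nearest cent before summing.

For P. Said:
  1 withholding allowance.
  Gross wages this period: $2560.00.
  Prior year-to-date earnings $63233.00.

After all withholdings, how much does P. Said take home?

$2363.61

State Income Tax: taxable = $2560.00 − 1×$346.00 = $2214.00
  $169.40 + 17.2% × ($2214.00 − $2200.00) = $169.40 + 17.2% × $14.00 = $171.81
Pension Levy: 0.96% × $2560.00 = $24.58
Health Levy: YTD $63233.00 ≥ cap $58720.00 → $0.00
Total withheld: $171.81 + $24.58 + $0.00 = $196.39
Net pay: $2560.00 − $196.39 = $2363.61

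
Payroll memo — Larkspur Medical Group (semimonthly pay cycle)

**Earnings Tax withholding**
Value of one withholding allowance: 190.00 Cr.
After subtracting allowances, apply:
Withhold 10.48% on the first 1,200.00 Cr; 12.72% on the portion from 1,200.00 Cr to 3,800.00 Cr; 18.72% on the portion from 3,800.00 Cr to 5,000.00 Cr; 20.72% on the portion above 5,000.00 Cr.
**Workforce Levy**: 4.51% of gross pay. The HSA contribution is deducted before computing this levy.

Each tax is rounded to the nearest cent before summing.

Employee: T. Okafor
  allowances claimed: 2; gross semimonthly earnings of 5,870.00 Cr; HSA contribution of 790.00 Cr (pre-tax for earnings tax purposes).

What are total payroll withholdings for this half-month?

854.07 Cr

Earnings Tax: taxable = 5,870.00 Cr − 790.00 Cr − 2×190.00 Cr = 4,700.00 Cr
  456.48 Cr + 18.72% × (4,700.00 Cr − 3,800.00 Cr) = 456.48 Cr + 18.72% × 900.00 Cr = 624.96 Cr
Workforce Levy: 4.51% × 5,080.00 Cr = 229.11 Cr
Total: 624.96 Cr + 229.11 Cr = 854.07 Cr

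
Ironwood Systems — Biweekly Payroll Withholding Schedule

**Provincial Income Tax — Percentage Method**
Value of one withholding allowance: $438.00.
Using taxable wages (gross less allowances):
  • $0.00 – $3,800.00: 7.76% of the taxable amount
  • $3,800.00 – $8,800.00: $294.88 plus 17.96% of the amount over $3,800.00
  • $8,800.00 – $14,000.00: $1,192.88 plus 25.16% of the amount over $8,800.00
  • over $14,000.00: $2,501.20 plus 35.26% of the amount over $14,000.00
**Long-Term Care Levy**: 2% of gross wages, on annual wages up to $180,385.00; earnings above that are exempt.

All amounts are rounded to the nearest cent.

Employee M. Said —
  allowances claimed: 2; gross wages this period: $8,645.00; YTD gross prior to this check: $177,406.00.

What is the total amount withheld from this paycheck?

$1,067.29

Provincial Income Tax: taxable = $8,645.00 − 2×$438.00 = $7,769.00
  $294.88 + 17.96% × ($7,769.00 − $3,800.00) = $294.88 + 17.96% × $3,969.00 = $1,007.71
Long-Term Care Levy: cap $180,385.00 − YTD $177,406.00 = $2,979.00 subject; 2% × $2,979.00 = $59.58
Total: $1,007.71 + $59.58 = $1,067.29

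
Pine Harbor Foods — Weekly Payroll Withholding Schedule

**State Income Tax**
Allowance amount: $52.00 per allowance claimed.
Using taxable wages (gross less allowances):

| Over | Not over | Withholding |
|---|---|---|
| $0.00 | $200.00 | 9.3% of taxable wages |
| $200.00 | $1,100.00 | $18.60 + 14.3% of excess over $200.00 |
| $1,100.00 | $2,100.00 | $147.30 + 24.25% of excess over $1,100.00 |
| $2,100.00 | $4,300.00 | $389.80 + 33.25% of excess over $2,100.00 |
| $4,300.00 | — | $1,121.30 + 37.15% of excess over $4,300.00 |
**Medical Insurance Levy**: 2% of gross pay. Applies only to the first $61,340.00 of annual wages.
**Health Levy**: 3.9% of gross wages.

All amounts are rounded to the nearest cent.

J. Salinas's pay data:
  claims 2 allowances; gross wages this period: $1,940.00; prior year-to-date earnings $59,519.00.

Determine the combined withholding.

State Income Tax: taxable = $1,940.00 − 2×$52.00 = $1,836.00
  $147.30 + 24.25% × ($1,836.00 − $1,100.00) = $147.30 + 24.25% × $736.00 = $325.78
Medical Insurance Levy: cap $61,340.00 − YTD $59,519.00 = $1,821.00 subject; 2% × $1,821.00 = $36.42
Health Levy: 3.9% × $1,940.00 = $75.66
Total: $325.78 + $36.42 + $75.66 = $437.86

$437.86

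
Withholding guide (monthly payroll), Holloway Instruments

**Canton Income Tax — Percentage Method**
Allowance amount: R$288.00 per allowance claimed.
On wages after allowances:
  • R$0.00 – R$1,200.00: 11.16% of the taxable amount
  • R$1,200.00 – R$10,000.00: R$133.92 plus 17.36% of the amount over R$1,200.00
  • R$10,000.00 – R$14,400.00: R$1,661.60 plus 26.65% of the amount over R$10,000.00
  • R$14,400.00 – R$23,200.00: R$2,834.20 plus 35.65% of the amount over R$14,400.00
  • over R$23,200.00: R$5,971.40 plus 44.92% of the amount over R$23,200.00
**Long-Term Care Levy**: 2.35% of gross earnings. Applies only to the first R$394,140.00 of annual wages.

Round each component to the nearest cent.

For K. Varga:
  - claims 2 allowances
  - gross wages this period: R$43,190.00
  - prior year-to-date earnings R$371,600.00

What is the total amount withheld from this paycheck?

R$15,221.86

Canton Income Tax: taxable = R$43,190.00 − 2×R$288.00 = R$42,614.00
  R$5,971.40 + 44.92% × (R$42,614.00 − R$23,200.00) = R$5,971.40 + 44.92% × R$19,414.00 = R$14,692.17
Long-Term Care Levy: cap R$394,140.00 − YTD R$371,600.00 = R$22,540.00 subject; 2.35% × R$22,540.00 = R$529.69
Total: R$14,692.17 + R$529.69 = R$15,221.86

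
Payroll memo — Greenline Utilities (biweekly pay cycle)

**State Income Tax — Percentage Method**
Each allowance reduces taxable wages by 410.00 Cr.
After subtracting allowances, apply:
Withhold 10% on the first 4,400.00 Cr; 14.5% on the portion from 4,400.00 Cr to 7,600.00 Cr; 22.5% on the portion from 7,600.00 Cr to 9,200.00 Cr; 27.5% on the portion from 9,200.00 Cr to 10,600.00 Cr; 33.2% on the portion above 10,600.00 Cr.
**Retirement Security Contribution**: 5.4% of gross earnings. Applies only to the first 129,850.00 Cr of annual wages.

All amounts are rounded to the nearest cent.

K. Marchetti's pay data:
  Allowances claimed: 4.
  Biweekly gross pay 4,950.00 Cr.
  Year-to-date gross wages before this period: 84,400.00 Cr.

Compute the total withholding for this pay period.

598.30 Cr

State Income Tax: taxable = 4,950.00 Cr − 4×410.00 Cr = 3,310.00 Cr
  10% × 3,310.00 Cr = 331.00 Cr
Retirement Security Contribution: 5.4% × 4,950.00 Cr = 267.30 Cr
Total: 331.00 Cr + 267.30 Cr = 598.30 Cr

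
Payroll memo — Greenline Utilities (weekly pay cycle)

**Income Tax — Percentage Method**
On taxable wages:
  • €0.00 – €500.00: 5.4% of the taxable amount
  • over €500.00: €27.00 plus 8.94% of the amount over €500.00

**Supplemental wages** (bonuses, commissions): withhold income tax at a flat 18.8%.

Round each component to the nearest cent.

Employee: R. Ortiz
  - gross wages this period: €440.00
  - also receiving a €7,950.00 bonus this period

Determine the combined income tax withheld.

Income Tax: taxable = €440.00
  5.4% × €440.00 = €23.76
Supplemental (18.8% flat on bonus): 18.8% × €7,950.00 = €1,494.60
Total income tax: €23.76 + €1,494.60 = €1,518.36

€1,518.36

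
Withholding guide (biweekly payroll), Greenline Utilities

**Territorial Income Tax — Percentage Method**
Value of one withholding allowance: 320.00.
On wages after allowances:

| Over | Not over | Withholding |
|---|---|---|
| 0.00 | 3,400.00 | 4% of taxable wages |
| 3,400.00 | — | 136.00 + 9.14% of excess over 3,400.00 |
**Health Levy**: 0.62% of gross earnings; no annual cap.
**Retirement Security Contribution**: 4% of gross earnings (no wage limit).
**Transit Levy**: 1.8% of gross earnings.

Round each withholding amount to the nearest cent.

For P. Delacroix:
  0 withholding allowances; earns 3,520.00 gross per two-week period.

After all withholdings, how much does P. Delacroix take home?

3,147.05

Territorial Income Tax: taxable = 3,520.00
  136.00 + 9.14% × (3,520.00 − 3,400.00) = 136.00 + 9.14% × 120.00 = 146.97
Health Levy: 0.62% × 3,520.00 = 21.82
Retirement Security Contribution: 4% × 3,520.00 = 140.80
Transit Levy: 1.8% × 3,520.00 = 63.36
Total withheld: 146.97 + 21.82 + 140.80 + 63.36 = 372.95
Net pay: 3,520.00 − 372.95 = 3,147.05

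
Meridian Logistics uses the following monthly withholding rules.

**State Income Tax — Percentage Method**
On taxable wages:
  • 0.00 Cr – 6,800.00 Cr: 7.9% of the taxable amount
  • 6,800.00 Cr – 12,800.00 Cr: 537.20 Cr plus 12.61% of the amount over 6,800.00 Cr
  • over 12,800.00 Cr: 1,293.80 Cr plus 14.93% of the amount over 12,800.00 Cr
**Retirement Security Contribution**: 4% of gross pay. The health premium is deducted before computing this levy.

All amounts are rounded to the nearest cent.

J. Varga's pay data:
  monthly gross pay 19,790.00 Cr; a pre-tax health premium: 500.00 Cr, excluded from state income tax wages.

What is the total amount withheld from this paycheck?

3,034.36 Cr

State Income Tax: taxable = 19,790.00 Cr − 500.00 Cr = 19,290.00 Cr
  1,293.80 Cr + 14.93% × (19,290.00 Cr − 12,800.00 Cr) = 1,293.80 Cr + 14.93% × 6,490.00 Cr = 2,262.76 Cr
Retirement Security Contribution: 4% × 19,290.00 Cr = 771.60 Cr
Total: 2,262.76 Cr + 771.60 Cr = 3,034.36 Cr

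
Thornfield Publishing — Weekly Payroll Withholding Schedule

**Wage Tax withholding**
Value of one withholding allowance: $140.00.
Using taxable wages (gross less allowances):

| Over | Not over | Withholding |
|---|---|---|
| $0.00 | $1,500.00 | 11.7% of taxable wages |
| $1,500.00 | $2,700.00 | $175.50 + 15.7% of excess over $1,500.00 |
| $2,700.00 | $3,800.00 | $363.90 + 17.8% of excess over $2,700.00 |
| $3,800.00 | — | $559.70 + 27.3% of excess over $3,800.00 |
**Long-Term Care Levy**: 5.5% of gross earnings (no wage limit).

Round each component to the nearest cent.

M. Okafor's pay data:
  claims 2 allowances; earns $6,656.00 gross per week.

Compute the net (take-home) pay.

Wage Tax: taxable = $6,656.00 − 2×$140.00 = $6,376.00
  $559.70 + 27.3% × ($6,376.00 − $3,800.00) = $559.70 + 27.3% × $2,576.00 = $1,262.95
Long-Term Care Levy: 5.5% × $6,656.00 = $366.08
Total withheld: $1,262.95 + $366.08 = $1,629.03
Net pay: $6,656.00 − $1,629.03 = $5,026.97

$5,026.97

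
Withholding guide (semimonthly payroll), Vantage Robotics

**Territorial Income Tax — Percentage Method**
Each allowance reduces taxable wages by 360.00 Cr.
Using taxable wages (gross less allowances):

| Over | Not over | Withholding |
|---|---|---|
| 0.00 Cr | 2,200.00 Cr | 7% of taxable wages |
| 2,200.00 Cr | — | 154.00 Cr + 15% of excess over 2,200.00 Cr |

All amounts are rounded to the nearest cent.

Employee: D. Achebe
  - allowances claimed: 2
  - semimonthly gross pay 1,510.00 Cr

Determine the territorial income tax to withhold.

Territorial Income Tax: taxable = 1,510.00 Cr − 2×360.00 Cr = 790.00 Cr
  7% × 790.00 Cr = 55.30 Cr

55.30 Cr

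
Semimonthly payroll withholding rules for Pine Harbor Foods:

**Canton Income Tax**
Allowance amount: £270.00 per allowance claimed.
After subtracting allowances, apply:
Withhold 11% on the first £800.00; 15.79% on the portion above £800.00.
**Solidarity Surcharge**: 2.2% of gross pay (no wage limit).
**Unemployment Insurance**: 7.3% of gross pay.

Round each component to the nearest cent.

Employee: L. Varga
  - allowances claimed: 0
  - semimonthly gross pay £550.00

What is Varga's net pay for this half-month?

Canton Income Tax: taxable = £550.00
  11% × £550.00 = £60.50
Solidarity Surcharge: 2.2% × £550.00 = £12.10
Unemployment Insurance: 7.3% × £550.00 = £40.15
Total withheld: £60.50 + £12.10 + £40.15 = £112.75
Net pay: £550.00 − £112.75 = £437.25

£437.25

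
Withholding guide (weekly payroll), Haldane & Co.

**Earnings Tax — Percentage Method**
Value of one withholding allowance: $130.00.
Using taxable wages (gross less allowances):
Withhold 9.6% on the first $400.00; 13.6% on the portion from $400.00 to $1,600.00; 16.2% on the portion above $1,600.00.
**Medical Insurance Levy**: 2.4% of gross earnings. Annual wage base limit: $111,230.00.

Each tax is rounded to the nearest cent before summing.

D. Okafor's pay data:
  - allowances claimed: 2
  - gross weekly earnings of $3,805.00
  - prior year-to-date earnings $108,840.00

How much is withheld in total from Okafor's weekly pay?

$574.05

Earnings Tax: taxable = $3,805.00 − 2×$130.00 = $3,545.00
  $201.60 + 16.2% × ($3,545.00 − $1,600.00) = $201.60 + 16.2% × $1,945.00 = $516.69
Medical Insurance Levy: cap $111,230.00 − YTD $108,840.00 = $2,390.00 subject; 2.4% × $2,390.00 = $57.36
Total: $516.69 + $57.36 = $574.05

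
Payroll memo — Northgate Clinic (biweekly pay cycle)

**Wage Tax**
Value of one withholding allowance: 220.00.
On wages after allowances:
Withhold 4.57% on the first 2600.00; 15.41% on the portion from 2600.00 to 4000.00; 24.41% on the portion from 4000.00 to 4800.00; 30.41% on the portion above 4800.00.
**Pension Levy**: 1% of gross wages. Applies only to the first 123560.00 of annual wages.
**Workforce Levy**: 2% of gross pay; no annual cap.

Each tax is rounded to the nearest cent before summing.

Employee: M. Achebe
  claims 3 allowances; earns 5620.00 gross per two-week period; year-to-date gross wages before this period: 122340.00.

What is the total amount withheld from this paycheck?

703.10

Wage Tax: taxable = 5620.00 − 3×220.00 = 4960.00
  529.84 + 30.41% × (4960.00 − 4800.00) = 529.84 + 30.41% × 160.00 = 578.50
Pension Levy: cap 123560.00 − YTD 122340.00 = 1220.00 subject; 1% × 1220.00 = 12.20
Workforce Levy: 2% × 5620.00 = 112.40
Total: 578.50 + 12.20 + 112.40 = 703.10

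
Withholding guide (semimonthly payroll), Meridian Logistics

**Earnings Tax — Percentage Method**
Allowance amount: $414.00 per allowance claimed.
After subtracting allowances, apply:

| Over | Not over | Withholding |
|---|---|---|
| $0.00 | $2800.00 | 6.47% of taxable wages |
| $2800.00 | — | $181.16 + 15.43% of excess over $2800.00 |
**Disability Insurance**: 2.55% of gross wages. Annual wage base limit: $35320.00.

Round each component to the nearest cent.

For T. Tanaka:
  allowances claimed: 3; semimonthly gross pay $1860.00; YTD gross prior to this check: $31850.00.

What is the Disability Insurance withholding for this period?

$47.43

Disability Insurance: 2.55% × $1860.00 = $47.43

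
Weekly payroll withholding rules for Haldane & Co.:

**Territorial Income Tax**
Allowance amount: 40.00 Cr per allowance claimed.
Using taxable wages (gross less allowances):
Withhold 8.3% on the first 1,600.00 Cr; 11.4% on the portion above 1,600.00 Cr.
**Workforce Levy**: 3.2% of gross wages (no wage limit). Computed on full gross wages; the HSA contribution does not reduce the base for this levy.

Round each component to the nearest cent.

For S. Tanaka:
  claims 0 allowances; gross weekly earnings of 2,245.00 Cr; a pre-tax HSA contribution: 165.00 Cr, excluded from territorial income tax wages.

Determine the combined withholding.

259.36 Cr

Territorial Income Tax: taxable = 2,245.00 Cr − 165.00 Cr = 2,080.00 Cr
  132.80 Cr + 11.4% × (2,080.00 Cr − 1,600.00 Cr) = 132.80 Cr + 11.4% × 480.00 Cr = 187.52 Cr
Workforce Levy: 3.2% × 2,245.00 Cr = 71.84 Cr
Total: 187.52 Cr + 71.84 Cr = 259.36 Cr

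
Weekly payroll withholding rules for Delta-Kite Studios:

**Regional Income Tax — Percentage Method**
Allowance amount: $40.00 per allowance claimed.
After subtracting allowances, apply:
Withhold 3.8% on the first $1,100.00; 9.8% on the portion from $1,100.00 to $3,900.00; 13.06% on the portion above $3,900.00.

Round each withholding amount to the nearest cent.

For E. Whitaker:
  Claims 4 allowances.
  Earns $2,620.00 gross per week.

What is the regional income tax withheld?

$175.08

Regional Income Tax: taxable = $2,620.00 − 4×$40.00 = $2,460.00
  $41.80 + 9.8% × ($2,460.00 − $1,100.00) = $41.80 + 9.8% × $1,360.00 = $175.08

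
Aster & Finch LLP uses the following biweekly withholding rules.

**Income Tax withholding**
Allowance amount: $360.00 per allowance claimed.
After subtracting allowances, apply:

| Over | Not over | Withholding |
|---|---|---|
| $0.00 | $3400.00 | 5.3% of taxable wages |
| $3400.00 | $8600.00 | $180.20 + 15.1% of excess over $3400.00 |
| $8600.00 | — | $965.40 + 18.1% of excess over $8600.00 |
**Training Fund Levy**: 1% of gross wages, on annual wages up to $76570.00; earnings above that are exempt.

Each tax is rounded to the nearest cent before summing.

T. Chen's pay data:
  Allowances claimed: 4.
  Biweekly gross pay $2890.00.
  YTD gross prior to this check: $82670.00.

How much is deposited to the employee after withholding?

$2813.15

Income Tax: taxable = $2890.00 − 4×$360.00 = $1450.00
  5.3% × $1450.00 = $76.85
Training Fund Levy: YTD $82670.00 ≥ cap $76570.00 → $0.00
Total withheld: $76.85 + $0.00 = $76.85
Net pay: $2890.00 − $76.85 = $2813.15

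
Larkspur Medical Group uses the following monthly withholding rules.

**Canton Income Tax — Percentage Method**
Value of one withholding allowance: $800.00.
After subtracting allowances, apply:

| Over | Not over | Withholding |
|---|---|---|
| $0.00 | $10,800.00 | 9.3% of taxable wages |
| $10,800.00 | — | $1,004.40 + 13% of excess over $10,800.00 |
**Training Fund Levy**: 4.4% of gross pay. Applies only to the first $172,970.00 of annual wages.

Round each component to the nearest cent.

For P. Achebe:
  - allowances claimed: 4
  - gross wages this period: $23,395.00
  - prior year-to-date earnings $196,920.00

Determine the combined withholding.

$2,225.75

Canton Income Tax: taxable = $23,395.00 − 4×$800.00 = $20,195.00
  $1,004.40 + 13% × ($20,195.00 − $10,800.00) = $1,004.40 + 13% × $9,395.00 = $2,225.75
Training Fund Levy: YTD $196,920.00 ≥ cap $172,970.00 → $0.00
Total: $2,225.75 + $0.00 = $2,225.75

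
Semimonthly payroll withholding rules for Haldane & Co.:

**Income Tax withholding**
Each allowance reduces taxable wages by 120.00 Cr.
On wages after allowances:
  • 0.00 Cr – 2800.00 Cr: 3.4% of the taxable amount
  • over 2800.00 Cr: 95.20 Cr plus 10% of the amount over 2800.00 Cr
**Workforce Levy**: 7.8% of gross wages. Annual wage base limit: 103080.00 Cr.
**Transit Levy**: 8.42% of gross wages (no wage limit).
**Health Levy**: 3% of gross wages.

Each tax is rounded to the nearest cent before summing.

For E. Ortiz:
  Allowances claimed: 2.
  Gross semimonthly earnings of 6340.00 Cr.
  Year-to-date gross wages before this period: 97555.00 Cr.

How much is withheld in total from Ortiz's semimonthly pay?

Income Tax: taxable = 6340.00 Cr − 2×120.00 Cr = 6100.00 Cr
  95.20 Cr + 10% × (6100.00 Cr − 2800.00 Cr) = 95.20 Cr + 10% × 3300.00 Cr = 425.20 Cr
Workforce Levy: cap 103080.00 Cr − YTD 97555.00 Cr = 5525.00 Cr subject; 7.8% × 5525.00 Cr = 430.95 Cr
Transit Levy: 8.42% × 6340.00 Cr = 533.83 Cr
Health Levy: 3% × 6340.00 Cr = 190.20 Cr
Total: 425.20 Cr + 430.95 Cr + 533.83 Cr + 190.20 Cr = 1580.18 Cr

1580.18 Cr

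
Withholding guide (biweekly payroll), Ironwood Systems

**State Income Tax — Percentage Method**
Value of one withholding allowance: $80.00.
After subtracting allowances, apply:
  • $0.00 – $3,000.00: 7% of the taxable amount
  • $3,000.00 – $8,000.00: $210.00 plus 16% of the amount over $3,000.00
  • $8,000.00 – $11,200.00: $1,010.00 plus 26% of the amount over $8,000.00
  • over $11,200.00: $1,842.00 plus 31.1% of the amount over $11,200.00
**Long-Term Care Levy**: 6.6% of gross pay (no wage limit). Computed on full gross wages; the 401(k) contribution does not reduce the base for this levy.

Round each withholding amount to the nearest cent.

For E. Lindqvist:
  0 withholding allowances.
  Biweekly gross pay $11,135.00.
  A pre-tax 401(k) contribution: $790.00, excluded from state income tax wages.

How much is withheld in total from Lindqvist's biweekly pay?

$2,354.61

State Income Tax: taxable = $11,135.00 − $790.00 = $10,345.00
  $1,010.00 + 26% × ($10,345.00 − $8,000.00) = $1,010.00 + 26% × $2,345.00 = $1,619.70
Long-Term Care Levy: 6.6% × $11,135.00 = $734.91
Total: $1,619.70 + $734.91 = $2,354.61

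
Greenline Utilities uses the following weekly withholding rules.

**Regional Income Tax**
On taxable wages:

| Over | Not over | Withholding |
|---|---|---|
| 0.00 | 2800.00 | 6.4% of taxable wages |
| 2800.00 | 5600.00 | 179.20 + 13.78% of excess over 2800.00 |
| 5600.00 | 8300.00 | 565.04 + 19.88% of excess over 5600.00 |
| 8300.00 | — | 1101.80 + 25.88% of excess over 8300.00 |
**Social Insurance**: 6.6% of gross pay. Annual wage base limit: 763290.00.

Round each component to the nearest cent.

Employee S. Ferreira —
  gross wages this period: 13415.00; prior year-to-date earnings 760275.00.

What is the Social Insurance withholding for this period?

198.99

Social Insurance: cap 763290.00 − YTD 760275.00 = 3015.00 subject; 6.6% × 3015.00 = 198.99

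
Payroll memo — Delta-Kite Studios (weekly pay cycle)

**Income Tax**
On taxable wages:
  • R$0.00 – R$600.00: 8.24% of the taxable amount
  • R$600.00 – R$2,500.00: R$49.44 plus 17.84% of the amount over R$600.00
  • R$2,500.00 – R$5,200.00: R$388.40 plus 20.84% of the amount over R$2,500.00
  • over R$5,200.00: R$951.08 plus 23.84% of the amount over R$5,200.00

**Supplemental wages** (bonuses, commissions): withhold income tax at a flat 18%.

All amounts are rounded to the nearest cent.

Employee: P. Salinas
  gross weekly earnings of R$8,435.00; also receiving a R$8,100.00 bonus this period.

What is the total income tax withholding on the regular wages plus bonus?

R$3,180.30

Income Tax: taxable = R$8,435.00
  R$951.08 + 23.84% × (R$8,435.00 − R$5,200.00) = R$951.08 + 23.84% × R$3,235.00 = R$1,722.30
Supplemental (18% flat on bonus): 18% × R$8,100.00 = R$1,458.00
Total income tax: R$1,722.30 + R$1,458.00 = R$3,180.30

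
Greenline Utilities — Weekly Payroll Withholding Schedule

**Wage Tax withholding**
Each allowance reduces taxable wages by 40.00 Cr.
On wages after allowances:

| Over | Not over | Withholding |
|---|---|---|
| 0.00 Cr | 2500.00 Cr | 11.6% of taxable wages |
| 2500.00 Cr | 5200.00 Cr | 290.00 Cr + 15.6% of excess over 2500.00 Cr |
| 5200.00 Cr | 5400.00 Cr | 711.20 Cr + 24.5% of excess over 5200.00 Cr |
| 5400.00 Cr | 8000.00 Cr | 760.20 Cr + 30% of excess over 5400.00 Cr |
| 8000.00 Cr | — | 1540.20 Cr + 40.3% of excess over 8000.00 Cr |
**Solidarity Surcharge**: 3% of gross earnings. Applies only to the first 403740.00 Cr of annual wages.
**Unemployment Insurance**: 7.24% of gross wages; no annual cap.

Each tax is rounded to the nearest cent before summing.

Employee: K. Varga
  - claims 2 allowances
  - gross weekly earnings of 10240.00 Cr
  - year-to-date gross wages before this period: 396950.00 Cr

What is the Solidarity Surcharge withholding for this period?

203.70 Cr

Solidarity Surcharge: cap 403740.00 Cr − YTD 396950.00 Cr = 6790.00 Cr subject; 3% × 6790.00 Cr = 203.70 Cr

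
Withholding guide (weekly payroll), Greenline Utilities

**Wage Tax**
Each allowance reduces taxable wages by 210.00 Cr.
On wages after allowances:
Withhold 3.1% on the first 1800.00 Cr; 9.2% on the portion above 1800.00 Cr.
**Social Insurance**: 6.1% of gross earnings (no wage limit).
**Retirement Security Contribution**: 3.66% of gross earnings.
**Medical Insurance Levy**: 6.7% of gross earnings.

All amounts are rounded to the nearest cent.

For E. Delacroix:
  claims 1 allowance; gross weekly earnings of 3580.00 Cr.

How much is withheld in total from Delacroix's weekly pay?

Wage Tax: taxable = 3580.00 Cr − 1×210.00 Cr = 3370.00 Cr
  55.80 Cr + 9.2% × (3370.00 Cr − 1800.00 Cr) = 55.80 Cr + 9.2% × 1570.00 Cr = 200.24 Cr
Social Insurance: 6.1% × 3580.00 Cr = 218.38 Cr
Retirement Security Contribution: 3.66% × 3580.00 Cr = 131.03 Cr
Medical Insurance Levy: 6.7% × 3580.00 Cr = 239.86 Cr
Total: 200.24 Cr + 218.38 Cr + 131.03 Cr + 239.86 Cr = 789.51 Cr

789.51 Cr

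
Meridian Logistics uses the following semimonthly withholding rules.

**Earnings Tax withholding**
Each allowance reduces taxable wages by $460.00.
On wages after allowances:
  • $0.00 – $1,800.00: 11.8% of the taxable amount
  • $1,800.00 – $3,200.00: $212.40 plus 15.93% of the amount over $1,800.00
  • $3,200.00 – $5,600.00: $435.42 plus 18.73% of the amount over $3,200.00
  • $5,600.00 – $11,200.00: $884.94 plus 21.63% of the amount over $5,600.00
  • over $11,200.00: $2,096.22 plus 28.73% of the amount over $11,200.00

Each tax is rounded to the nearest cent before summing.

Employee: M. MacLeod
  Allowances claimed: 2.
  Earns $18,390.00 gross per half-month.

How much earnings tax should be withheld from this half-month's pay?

Earnings Tax: taxable = $18,390.00 − 2×$460.00 = $17,470.00
  $2,096.22 + 28.73% × ($17,470.00 − $11,200.00) = $2,096.22 + 28.73% × $6,270.00 = $3,897.59

$3,897.59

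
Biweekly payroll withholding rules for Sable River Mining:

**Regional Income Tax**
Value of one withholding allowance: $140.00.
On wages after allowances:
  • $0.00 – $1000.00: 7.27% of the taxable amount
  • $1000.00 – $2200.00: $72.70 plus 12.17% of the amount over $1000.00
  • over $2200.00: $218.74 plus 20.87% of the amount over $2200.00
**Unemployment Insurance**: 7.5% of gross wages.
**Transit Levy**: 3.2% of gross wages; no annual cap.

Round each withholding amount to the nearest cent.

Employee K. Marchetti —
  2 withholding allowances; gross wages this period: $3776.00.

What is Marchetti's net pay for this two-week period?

$2882.75

Regional Income Tax: taxable = $3776.00 − 2×$140.00 = $3496.00
  $218.74 + 20.87% × ($3496.00 − $2200.00) = $218.74 + 20.87% × $1296.00 = $489.22
Unemployment Insurance: 7.5% × $3776.00 = $283.20
Transit Levy: 3.2% × $3776.00 = $120.83
Total withheld: $489.22 + $283.20 + $120.83 = $893.25
Net pay: $3776.00 − $893.25 = $2882.75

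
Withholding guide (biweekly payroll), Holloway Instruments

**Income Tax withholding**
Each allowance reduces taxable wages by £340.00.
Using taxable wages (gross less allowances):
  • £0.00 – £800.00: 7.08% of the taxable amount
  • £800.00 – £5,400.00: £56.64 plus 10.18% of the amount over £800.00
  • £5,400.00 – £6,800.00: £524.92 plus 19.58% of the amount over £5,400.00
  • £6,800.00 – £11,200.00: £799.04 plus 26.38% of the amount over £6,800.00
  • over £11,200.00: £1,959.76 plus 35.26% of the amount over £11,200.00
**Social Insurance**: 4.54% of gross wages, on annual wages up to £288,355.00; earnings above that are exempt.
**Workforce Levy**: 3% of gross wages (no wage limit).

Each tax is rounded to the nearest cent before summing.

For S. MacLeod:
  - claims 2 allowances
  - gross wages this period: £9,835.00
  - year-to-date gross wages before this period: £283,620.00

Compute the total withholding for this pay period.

£1,930.31

Income Tax: taxable = £9,835.00 − 2×£340.00 = £9,155.00
  £799.04 + 26.38% × (£9,155.00 − £6,800.00) = £799.04 + 26.38% × £2,355.00 = £1,420.29
Social Insurance: cap £288,355.00 − YTD £283,620.00 = £4,735.00 subject; 4.54% × £4,735.00 = £214.97
Workforce Levy: 3% × £9,835.00 = £295.05
Total: £1,420.29 + £214.97 + £295.05 = £1,930.31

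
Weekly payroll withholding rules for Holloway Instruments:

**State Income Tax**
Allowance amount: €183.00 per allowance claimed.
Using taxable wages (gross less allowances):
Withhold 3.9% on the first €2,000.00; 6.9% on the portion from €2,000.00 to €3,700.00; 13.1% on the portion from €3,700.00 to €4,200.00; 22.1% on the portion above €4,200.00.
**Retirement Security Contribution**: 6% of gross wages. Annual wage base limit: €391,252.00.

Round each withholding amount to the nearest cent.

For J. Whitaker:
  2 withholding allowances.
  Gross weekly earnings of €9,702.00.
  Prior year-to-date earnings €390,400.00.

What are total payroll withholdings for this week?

State Income Tax: taxable = €9,702.00 − 2×€183.00 = €9,336.00
  €260.80 + 22.1% × (€9,336.00 − €4,200.00) = €260.80 + 22.1% × €5,136.00 = €1,395.86
Retirement Security Contribution: cap €391,252.00 − YTD €390,400.00 = €852.00 subject; 6% × €852.00 = €51.12
Total: €1,395.86 + €51.12 = €1,446.98

€1,446.98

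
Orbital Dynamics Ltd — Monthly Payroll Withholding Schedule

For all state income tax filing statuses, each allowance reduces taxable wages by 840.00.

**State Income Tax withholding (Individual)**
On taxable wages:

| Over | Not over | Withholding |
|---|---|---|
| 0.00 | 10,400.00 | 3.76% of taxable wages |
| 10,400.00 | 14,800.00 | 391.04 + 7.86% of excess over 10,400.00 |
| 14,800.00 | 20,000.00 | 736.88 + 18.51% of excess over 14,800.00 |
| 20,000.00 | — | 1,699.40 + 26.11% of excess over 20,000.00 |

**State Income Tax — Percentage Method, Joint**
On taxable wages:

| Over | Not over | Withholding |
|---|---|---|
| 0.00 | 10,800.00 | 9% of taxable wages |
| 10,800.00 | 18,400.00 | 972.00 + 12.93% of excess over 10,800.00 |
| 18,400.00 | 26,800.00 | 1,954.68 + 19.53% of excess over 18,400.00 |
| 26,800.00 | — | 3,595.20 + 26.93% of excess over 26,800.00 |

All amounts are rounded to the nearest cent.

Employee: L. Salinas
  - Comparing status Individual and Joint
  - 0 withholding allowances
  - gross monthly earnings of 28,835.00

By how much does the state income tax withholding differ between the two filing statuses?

137.01

State Income Tax (Individual): taxable = 28,835.00
  1,699.40 + 26.11% × (28,835.00 − 20,000.00) = 1,699.40 + 26.11% × 8,835.00 = 4,006.22
State Income Tax (Joint): taxable = 28,835.00
  3,595.20 + 26.93% × (28,835.00 − 26,800.00) = 3,595.20 + 26.93% × 2,035.00 = 4,143.23
Difference: |4,006.22 − 4,143.23| = 137.01 (higher under Joint)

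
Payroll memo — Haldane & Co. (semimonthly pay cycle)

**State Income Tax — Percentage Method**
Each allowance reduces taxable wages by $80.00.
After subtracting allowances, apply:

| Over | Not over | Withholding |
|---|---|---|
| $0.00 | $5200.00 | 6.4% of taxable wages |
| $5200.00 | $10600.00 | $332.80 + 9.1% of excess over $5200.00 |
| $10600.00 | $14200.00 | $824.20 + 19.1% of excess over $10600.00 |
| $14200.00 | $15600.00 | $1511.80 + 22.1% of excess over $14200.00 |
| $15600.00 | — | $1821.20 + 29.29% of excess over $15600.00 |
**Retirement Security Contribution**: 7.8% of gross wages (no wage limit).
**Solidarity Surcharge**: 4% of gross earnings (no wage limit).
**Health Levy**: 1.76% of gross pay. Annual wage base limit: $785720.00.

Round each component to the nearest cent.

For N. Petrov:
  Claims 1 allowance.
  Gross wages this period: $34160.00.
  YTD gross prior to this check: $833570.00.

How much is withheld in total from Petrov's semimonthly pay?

State Income Tax: taxable = $34160.00 − 1×$80.00 = $34080.00
  $1821.20 + 29.29% × ($34080.00 − $15600.00) = $1821.20 + 29.29% × $18480.00 = $7233.99
Retirement Security Contribution: 7.8% × $34160.00 = $2664.48
Solidarity Surcharge: 4% × $34160.00 = $1366.40
Health Levy: YTD $833570.00 ≥ cap $785720.00 → $0.00
Total: $7233.99 + $2664.48 + $1366.40 + $0.00 = $11264.87

$11264.87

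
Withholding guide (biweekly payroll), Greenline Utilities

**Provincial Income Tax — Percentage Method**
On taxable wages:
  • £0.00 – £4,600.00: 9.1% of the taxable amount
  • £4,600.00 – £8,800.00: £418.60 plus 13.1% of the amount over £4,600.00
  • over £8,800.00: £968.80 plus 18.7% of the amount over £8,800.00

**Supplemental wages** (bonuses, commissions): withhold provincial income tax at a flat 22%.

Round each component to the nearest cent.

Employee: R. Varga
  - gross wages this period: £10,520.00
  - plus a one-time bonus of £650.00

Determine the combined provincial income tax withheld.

Provincial Income Tax: taxable = £10,520.00
  £968.80 + 18.7% × (£10,520.00 − £8,800.00) = £968.80 + 18.7% × £1,720.00 = £1,290.44
Supplemental (22% flat on bonus): 22% × £650.00 = £143.00
Total provincial income tax: £1,290.44 + £143.00 = £1,433.44

£1,433.44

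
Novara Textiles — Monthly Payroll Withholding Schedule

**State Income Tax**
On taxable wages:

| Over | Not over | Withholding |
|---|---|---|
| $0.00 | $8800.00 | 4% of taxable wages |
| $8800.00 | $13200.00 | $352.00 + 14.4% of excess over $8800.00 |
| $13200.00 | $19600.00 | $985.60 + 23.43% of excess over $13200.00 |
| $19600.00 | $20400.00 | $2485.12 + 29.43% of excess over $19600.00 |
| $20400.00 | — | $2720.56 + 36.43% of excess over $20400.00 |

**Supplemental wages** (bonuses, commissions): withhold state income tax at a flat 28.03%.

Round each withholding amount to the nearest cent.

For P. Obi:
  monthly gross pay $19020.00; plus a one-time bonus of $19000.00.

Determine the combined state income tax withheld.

State Income Tax: taxable = $19020.00
  $985.60 + 23.43% × ($19020.00 − $13200.00) = $985.60 + 23.43% × $5820.00 = $2349.23
Supplemental (28.03% flat on bonus): 28.03% × $19000.00 = $5325.70
Total state income tax: $2349.23 + $5325.70 = $7674.93

$7674.93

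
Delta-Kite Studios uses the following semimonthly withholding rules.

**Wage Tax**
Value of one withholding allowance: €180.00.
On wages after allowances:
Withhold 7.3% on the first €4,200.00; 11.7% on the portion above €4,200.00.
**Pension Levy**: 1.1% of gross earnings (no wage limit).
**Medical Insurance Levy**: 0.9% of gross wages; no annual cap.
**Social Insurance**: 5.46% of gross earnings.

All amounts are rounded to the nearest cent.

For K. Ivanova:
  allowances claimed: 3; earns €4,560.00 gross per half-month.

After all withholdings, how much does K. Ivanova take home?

Wage Tax: taxable = €4,560.00 − 3×€180.00 = €4,020.00
  7.3% × €4,020.00 = €293.46
Pension Levy: 1.1% × €4,560.00 = €50.16
Medical Insurance Levy: 0.9% × €4,560.00 = €41.04
Social Insurance: 5.46% × €4,560.00 = €248.98
Total withheld: €293.46 + €50.16 + €41.04 + €248.98 = €633.64
Net pay: €4,560.00 − €633.64 = €3,926.36

€3,926.36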